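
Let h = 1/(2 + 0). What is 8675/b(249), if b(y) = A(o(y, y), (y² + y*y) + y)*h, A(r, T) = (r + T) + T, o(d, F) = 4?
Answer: 8675/124253 ≈ 0.069817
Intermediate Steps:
h = ½ (h = 1/2 = ½ ≈ 0.50000)
A(r, T) = r + 2*T (A(r, T) = (T + r) + T = r + 2*T)
b(y) = 2 + y + 2*y² (b(y) = (4 + 2*((y² + y*y) + y))*(½) = (4 + 2*((y² + y²) + y))*(½) = (4 + 2*(2*y² + y))*(½) = (4 + 2*(y + 2*y²))*(½) = (4 + (2*y + 4*y²))*(½) = (4 + 2*y + 4*y²)*(½) = 2 + y + 2*y²)
8675/b(249) = 8675/(2 + 249*(1 + 2*249)) = 8675/(2 + 249*(1 + 498)) = 8675/(2 + 249*499) = 8675/(2 + 124251) = 8675/124253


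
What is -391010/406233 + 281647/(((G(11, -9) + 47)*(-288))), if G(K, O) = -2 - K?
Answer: -4379373173/147327168 ≈ -29.725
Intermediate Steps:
-391010/406233 + 281647/(((G(11, -9) + 47)*(-288))) = -391010/406233 + 281647/((((-2 - 1*11) + 47)*(-288))) = -391010*1/406233 + 281647/((((-2 - 11) + 47)*(-288))) = -391010/406233 + 281647/(((-13 + 47)*(-288))) = -391010/406233 + 281647/((34*(-288))) = -391010/406233 + 281647/(-9792) = -391010/406233 + 281647*(-1/9792) = -391010/406233 - 281647/9792 = -4379373173/147327168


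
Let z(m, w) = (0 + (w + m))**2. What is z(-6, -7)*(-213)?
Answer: -35997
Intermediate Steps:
z(m, w) = (m + w)**2 (z(m, w) = (0 + (m + w))**2 = (m + w)**2)
z(-6, -7)*(-213) = (-6 - 7)**2*(-213) = (-13)**2*(-213) = 169*(-213) = -35997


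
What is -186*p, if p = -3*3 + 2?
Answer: 1302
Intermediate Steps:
p = -7 (p = -9 + 2 = -7)
-186*p = -186*(-7) = 1302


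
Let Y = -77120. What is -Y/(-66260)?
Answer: -3856/3313 ≈ -1.1639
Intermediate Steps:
-Y/(-66260) = -(-77120)/(-66260) = -(-77120)*(-1)/66260 = -1*3856/3313 = -3856/3313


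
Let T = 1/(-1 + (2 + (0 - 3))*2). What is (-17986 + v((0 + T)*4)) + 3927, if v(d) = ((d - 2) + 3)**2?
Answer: -126530/9 ≈ -14059.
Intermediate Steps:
T = -1/3 (T = 1/(-1 + (2 - 3)*2) = 1/(-1 - 1*2) = 1/(-1 - 2) = 1/(-3) = -1/3 ≈ -0.33333)
v(d) = (1 + d)**2 (v(d) = ((-2 + d) + 3)**2 = (1 + d)**2)
(-17986 + v((0 + T)*4)) + 3927 = (-17986 + (1 + (0 - 1/3)*4)**2) + 3927 = (-17986 + (1 - 1/3*4)**2) + 3927 = (-17986 + (1 - 4/3)**2) + 3927 = (-17986 + (-1/3)**2) + 3927 = (-17986 + 1/9) + 3927 = -161873/9 + 3927 = -126530/9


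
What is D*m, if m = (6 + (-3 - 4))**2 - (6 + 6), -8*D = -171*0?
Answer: 0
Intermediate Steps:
D = 0 (D = -(-171)*0/8 = -1/8*0 = 0)
m = -11 (m = (6 - 7)**2 - 1*12 = (-1)**2 - 12 = 1 - 12 = -11)
D*m = 0*(-11) = 0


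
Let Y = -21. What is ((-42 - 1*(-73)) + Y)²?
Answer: 100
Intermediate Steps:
((-42 - 1*(-73)) + Y)² = ((-42 - 1*(-73)) - 21)² = ((-42 + 73) - 21)² = (31 - 21)² = 10² = 100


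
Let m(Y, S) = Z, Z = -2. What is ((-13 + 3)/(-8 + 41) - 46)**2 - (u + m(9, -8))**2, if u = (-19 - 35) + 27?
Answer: 1418935/1089 ≈ 1303.0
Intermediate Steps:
u = -27 (u = -54 + 27 = -27)
m(Y, S) = -2
((-13 + 3)/(-8 + 41) - 46)**2 - (u + m(9, -8))**2 = ((-13 + 3)/(-8 + 41) - 46)**2 - (-27 - 2)**2 = (-10/33 - 46)**2 - 1*(-29)**2 = (-10*1/33 - 46)**2 - 1*841 = (-10/33 - 46)**2 - 841 = (-1528/33)**2 - 841 = 2334784/1089 - 841 = 1418935/1089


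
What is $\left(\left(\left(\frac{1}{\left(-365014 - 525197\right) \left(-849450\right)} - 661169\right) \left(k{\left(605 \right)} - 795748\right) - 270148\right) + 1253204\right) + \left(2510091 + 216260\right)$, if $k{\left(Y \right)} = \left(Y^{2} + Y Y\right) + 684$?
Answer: $\frac{321508824769515731432}{7716221775} \approx 4.1667 \cdot 10^{10}$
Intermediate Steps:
$k{\left(Y \right)} = 684 + 2 Y^{2}$ ($k{\left(Y \right)} = \left(Y^{2} + Y^{2}\right) + 684 = 2 Y^{2} + 684 = 684 + 2 Y^{2}$)
$\left(\left(\left(\frac{1}{\left(-365014 - 525197\right) \left(-849450\right)} - 661169\right) \left(k{\left(605 \right)} - 795748\right) - 270148\right) + 1253204\right) + \left(2510091 + 216260\right) = \left(\left(\left(\frac{1}{\left(-365014 - 525197\right) \left(-849450\right)} - 661169\right) \left(\left(684 + 2 \cdot 605^{2}\right) - 795748\right) - 270148\right) + 1253204\right) + \left(2510091 + 216260\right) = \left(\left(\left(\frac{1}{-890211} \left(- \frac{1}{849450}\right) - 661169\right) \left(\left(684 + 2 \cdot 366025\right) - 795748\right) - 270148\right) + 1253204\right) + 2726351 = \left(\left(\left(\left(- \frac{1}{890211}\right) \left(- \frac{1}{849450}\right) - 661169\right) \left(\left(684 + 732050\right) - 795748\right) - 270148\right) + 1253204\right) + 2726351 = \left(\left(\left(\frac{1}{756189733950} - 661169\right) \left(732734 - 795748\right) - 270148\right) + 1253204\right) + 2726351 = \left(\left(\left(- \frac{499969210205987549}{756189733950}\right) \left(-63014\right) - 270148\right) + 1253204\right) + 2726351 = \left(\left(\frac{321480202162449994007}{7716221775} - 270148\right) + 1253204\right) + 2726351 = \left(\frac{321478117640569921307}{7716221775} + 1253204\right) + 2726351 = \frac{321487787640563238407}{7716221775} + 2726351 = \frac{321508824769515731432}{7716221775}$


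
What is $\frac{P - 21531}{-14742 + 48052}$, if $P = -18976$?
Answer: $- \frac{40507}{33310} \approx -1.2161$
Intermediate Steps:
$\frac{P - 21531}{-14742 + 48052} = \frac{-18976 - 21531}{-14742 + 48052} = - \frac{40507}{33310}$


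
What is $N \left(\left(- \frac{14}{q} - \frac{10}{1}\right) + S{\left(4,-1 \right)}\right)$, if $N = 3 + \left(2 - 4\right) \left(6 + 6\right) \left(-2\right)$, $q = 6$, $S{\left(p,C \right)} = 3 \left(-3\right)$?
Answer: $-1088$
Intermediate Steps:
$S{\left(p,C \right)} = -9$
$N = 51$ ($N = 3 + \left(-2\right) 12 \left(-2\right) = 3 - -48 = 3 + 48 = 51$)
$N \left(\left(- \frac{14}{q} - \frac{10}{1}\right) + S{\left(4,-1 \right)}\right) = 51 \left(\left(- \frac{14}{6} - \frac{10}{1}\right) - 9\right) = 51 \left(\left(\left(-14\right) \frac{1}{6} - 10\right) - 9\right) = 51 \left(\left(- \frac{7}{3} - 10\right) - 9\right) = 51 \left(- \frac{37}{3} - 9\right) = 51 \left(- \frac{64}{3}\right) = -1088$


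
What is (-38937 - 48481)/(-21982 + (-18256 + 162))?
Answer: 43709/20038 ≈ 2.1813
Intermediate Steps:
(-38937 - 48481)/(-21982 + (-18256 + 162)) = -87418/(-21982 - 18094) = -87418/(-40076) = -87418*(-1/40076) = 43709/20038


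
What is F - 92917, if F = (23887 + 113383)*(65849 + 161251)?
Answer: 31173924083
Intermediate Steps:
F = 31174017000 (F = 137270*227100 = 31174017000)
F - 92917 = 31174017000 - 92917 = 31173924083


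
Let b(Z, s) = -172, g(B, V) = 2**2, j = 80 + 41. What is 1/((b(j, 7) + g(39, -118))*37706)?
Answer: -1/6334608 ≈ -1.5786e-7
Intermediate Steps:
j = 121
g(B, V) = 4
1/((b(j, 7) + g(39, -118))*37706) = 1/((-172 + 4)*37706) = (1/37706)/(-168) = -1/168*1/37706 = -1/6334608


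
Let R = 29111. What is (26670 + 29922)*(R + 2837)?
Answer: 1808001216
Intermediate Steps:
(26670 + 29922)*(R + 2837) = (26670 + 29922)*(29111 + 2837) = 56592*31948 = 1808001216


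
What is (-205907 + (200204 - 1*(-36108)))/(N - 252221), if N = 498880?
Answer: 30405/246659 ≈ 0.12327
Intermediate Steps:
(-205907 + (200204 - 1*(-36108)))/(N - 252221) = (-205907 + (200204 - 1*(-36108)))/(498880 - 252221) = (-205907 + (200204 + 36108))/246659 = (-205907 + 236312)*(1/246659) = 30405*(1/246659) = 30405/246659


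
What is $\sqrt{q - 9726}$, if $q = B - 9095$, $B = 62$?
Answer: $13 i \sqrt{111} \approx 136.96 i$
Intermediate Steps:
$q = -9033$ ($q = 62 - 9095 = -9033$)
$\sqrt{q - 9726} = \sqrt{-9033 - 9726} = \sqrt{-18759} = 13 i \sqrt{111}$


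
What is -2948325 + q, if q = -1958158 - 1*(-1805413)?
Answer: -3101070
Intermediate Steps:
q = -152745 (q = -1958158 + 1805413 = -152745)
-2948325 + q = -2948325 - 152745 = -3101070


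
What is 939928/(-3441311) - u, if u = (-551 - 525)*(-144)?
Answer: -533211431512/3441311 ≈ -1.5494e+5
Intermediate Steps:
u = 154944 (u = -1076*(-144) = 154944)
939928/(-3441311) - u = 939928/(-3441311) - 1*154944 = 939928*(-1/3441311) - 154944 = -939928/3441311 - 154944 = -533211431512/3441311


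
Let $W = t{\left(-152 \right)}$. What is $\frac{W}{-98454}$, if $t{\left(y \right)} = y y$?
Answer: $- \frac{11552}{49227} \approx -0.23467$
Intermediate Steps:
$t{\left(y \right)} = y^{2}$
$W = 23104$ ($W = \left(-152\right)^{2} = 23104$)
$\frac{W}{-98454} = \frac{23104}{-98454} = 23104 \left(- \frac{1}{98454}\right) = - \frac{11552}{49227}$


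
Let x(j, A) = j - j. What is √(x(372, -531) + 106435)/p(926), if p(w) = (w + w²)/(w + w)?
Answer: 2*√106435/927 ≈ 0.70387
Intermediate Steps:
x(j, A) = 0
p(w) = (w + w²)/(2*w) (p(w) = (w + w²)/((2*w)) = (w + w²)*(1/(2*w)) = (w + w²)/(2*w))
√(x(372, -531) + 106435)/p(926) = √(0 + 106435)/(½ + (½)*926) = √106435/(½ + 463) = √106435/(927/2) = √106435*(2/927) = 2*√106435/927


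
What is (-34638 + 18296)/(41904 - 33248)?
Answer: -8171/4328 ≈ -1.8879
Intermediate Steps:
(-34638 + 18296)/(41904 - 33248) = -16342/8656 = -16342*1/8656 = -8171/4328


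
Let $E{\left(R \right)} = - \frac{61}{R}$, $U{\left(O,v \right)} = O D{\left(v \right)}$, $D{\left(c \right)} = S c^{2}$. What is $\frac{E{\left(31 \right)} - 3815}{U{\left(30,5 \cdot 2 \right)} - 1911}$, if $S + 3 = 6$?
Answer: $- \frac{39442}{73253} \approx -0.53843$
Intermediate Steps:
$S = 3$ ($S = -3 + 6 = 3$)
$D{\left(c \right)} = 3 c^{2}$
$U{\left(O,v \right)} = 3 O v^{2}$ ($U{\left(O,v \right)} = O 3 v^{2} = 3 O v^{2}$)
$\frac{E{\left(31 \right)} - 3815}{U{\left(30,5 \cdot 2 \right)} - 1911} = \frac{- \frac{61}{31} - 3815}{3 \cdot 30 \left(5 \cdot 2\right)^{2} - 1911} = \frac{\left(-61\right) \frac{1}{31} - 3815}{3 \cdot 30 \cdot 10^{2} - 1911} = \frac{- \frac{61}{31} - 3815}{3 \cdot 30 \cdot 100 - 1911} = - \frac{118326}{31 \left(9000 - 1911\right)} = - \frac{118326}{31 \cdot 7089} = \left(- \frac{118326}{31}\right) \frac{1}{7089} = - \frac{39442}{73253}$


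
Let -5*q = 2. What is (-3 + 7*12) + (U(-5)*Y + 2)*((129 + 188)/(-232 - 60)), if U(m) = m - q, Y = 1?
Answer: 122381/1460 ≈ 83.823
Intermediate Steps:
q = -2/5 (q = -1/5*2 = -2/5 ≈ -0.40000)
U(m) = 2/5 + m (U(m) = m - 1*(-2/5) = m + 2/5 = 2/5 + m)
(-3 + 7*12) + (U(-5)*Y + 2)*((129 + 188)/(-232 - 60)) = (-3 + 7*12) + ((2/5 - 5)*1 + 2)*((129 + 188)/(-232 - 60)) = (-3 + 84) + (-23/5*1 + 2)*(317/(-292)) = 81 + (-23/5 + 2)*(317*(-1/292)) = 81 - 13/5*(-317/292) = 81 + 4121/1460 = 122381/1460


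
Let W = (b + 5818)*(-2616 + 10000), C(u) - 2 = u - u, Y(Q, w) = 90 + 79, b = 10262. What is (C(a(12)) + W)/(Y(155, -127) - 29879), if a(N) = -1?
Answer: -59367361/14855 ≈ -3996.5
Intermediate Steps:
Y(Q, w) = 169
C(u) = 2 (C(u) = 2 + (u - u) = 2 + 0 = 2)
W = 118734720 (W = (10262 + 5818)*(-2616 + 10000) = 16080*7384 = 118734720)
(C(a(12)) + W)/(Y(155, -127) - 29879) = (2 + 118734720)/(169 - 29879) = 118734722/(-29710) = 118734722*(-1/29710) = -59367361/14855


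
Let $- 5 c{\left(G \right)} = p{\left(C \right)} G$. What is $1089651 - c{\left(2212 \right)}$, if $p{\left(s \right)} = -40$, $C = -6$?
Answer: $1071955$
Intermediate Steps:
$c{\left(G \right)} = 8 G$ ($c{\left(G \right)} = - \frac{\left(-40\right) G}{5} = 8 G$)
$1089651 - c{\left(2212 \right)} = 1089651 - 8 \cdot 2212 = 1089651 - 17696 = 1071955$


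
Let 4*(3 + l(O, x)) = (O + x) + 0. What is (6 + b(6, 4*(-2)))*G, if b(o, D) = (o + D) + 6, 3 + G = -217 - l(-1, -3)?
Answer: -2160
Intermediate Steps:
l(O, x) = -3 + O/4 + x/4 (l(O, x) = -3 + ((O + x) + 0)/4 = -3 + (O + x)/4 = -3 + (O/4 + x/4) = -3 + O/4 + x/4)
G = -216 (G = -3 + (-217 - (-3 + (¼)*(-1) + (¼)*(-3))) = -3 + (-217 - (-3 - ¼ - ¾)) = -3 + (-217 - 1*(-4)) = -3 + (-217 + 4) = -3 - 213 = -216)
b(o, D) = 6 + D + o (b(o, D) = (D + o) + 6 = 6 + D + o)
(6 + b(6, 4*(-2)))*G = (6 + (6 + 4*(-2) + 6))*(-216) = (6 + (6 - 8 + 6))*(-216) = (6 + 4)*(-216) = 10*(-216) = -2160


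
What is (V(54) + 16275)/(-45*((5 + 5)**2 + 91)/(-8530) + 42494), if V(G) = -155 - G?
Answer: 27408596/72496483 ≈ 0.37807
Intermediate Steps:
(V(54) + 16275)/(-45*((5 + 5)**2 + 91)/(-8530) + 42494) = ((-155 - 1*54) + 16275)/(-45*((5 + 5)**2 + 91)/(-8530) + 42494) = ((-155 - 54) + 16275)/(-45*(10**2 + 91)*(-1/8530) + 42494) = (-209 + 16275)/(-45*(100 + 91)*(-1/8530) + 42494) = 16066/(-45*191*(-1/8530) + 42494) = 16066/(-8595*(-1/8530) + 42494) = 16066/(1719/1706 + 42494) = 16066/(72496483/1706) = 16066*(1706/72496483) = 27408596/72496483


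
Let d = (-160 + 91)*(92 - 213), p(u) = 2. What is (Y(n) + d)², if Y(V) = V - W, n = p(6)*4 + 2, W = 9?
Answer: 69722500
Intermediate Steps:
n = 10 (n = 2*4 + 2 = 8 + 2 = 10)
d = 8349 (d = -69*(-121) = 8349)
Y(V) = -9 + V (Y(V) = V - 1*9 = V - 9 = -9 + V)
(Y(n) + d)² = ((-9 + 10) + 8349)² = (1 + 8349)² = 8350² = 69722500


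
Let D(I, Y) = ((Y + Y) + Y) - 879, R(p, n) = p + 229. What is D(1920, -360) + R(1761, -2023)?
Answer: 31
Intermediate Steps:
R(p, n) = 229 + p
D(I, Y) = -879 + 3*Y (D(I, Y) = (2*Y + Y) - 879 = 3*Y - 879 = -879 + 3*Y)
D(1920, -360) + R(1761, -2023) = (-879 + 3*(-360)) + (229 + 1761) = (-879 - 1080) + 1990 = -1959 + 1990 = 31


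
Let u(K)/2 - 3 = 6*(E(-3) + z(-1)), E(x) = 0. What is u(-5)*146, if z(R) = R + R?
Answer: -2628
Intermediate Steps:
z(R) = 2*R
u(K) = -18 (u(K) = 6 + 2*(6*(0 + 2*(-1))) = 6 + 2*(6*(0 - 2)) = 6 + 2*(6*(-2)) = 6 + 2*(-12) = 6 - 24 = -18)
u(-5)*146 = -18*146 = -2628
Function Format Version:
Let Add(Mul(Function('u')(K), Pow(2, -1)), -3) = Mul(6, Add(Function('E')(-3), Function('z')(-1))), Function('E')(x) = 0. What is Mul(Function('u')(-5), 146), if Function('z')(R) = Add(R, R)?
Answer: -2628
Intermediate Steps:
Function('z')(R) = Mul(2, R)
Function('u')(K) = -18 (Function('u')(K) = Add(6, Mul(2, Mul(6, Add(0, Mul(2, -1))))) = Add(6, Mul(2, Mul(6, Add(0, -2)))) = Add(6, Mul(2, Mul(6, -2))) = Add(6, Mul(2, -12)) = Add(6, -24) = -18)
Mul(Function('u')(-5), 146) = Mul(-18, 146) = -2628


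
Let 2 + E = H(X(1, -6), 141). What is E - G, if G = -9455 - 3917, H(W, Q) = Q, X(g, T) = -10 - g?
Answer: 13511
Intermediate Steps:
E = 139 (E = -2 + 141 = 139)
G = -13372
E - G = 139 - 1*(-13372) = 139 + 13372 = 13511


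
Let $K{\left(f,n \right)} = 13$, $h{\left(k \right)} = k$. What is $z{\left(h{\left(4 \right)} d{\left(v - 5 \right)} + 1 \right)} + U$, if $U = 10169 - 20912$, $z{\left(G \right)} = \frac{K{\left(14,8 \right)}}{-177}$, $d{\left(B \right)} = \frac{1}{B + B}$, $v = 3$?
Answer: $- \frac{1901524}{177} \approx -10743.0$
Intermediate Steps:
$d{\left(B \right)} = \frac{1}{2 B}$
$z{\left(G \right)} = - \frac{13}{177}$ ($z{\left(G \right)} = \frac{13}{-177} = 13 \left(- \frac{1}{177}\right) = - \frac{13}{177}$)
$U = -10743$
$z{\left(h{\left(4 \right)} d{\left(v - 5 \right)} + 1 \right)} + U = - \frac{13}{177} - 10743 = - \frac{1901524}{177}$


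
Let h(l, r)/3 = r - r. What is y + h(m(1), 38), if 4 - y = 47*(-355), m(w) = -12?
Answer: 16689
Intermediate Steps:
h(l, r) = 0 (h(l, r) = 3*(r - r) = 3*0 = 0)
y = 16689 (y = 4 - 47*(-355) = 4 - 1*(-16685) = 4 + 16685 = 16689)
y + h(m(1), 38) = 16689 + 0 = 16689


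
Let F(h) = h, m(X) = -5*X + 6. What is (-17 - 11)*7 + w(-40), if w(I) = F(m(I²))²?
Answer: 63903840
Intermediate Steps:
m(X) = 6 - 5*X
w(I) = (6 - 5*I²)²
(-17 - 11)*7 + w(-40) = (-17 - 11)*7 + (-6 + 5*(-40)²)² = -28*7 + (-6 + 5*1600)² = -196 + (-6 + 8000)² = -196 + 7994² = -196 + 63904036 = 63903840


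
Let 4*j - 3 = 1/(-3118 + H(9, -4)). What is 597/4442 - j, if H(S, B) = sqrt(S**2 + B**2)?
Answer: -53161746785/86368711068 + sqrt(97)/38887308 ≈ -0.61552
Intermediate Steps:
H(S, B) = sqrt(B**2 + S**2)
j = 3/4 + 1/(4*(-3118 + sqrt(97))) (j = 3/4 + 1/(4*(-3118 + sqrt((-4)**2 + 9**2))) = 3/4 + 1/(4*(-3118 + sqrt(16 + 81))) = 3/4 + 1/(4*(-3118 + sqrt(97))) ≈ 0.74992)
597/4442 - j = 597/4442 - (29162363/38887308 - sqrt(97)/38887308) = 597*(1/4442) + (-29162363/38887308 + sqrt(97)/38887308) = 597/4442 + (-29162363/38887308 + sqrt(97)/38887308) = -53161746785/86368711068 + sqrt(97)/38887308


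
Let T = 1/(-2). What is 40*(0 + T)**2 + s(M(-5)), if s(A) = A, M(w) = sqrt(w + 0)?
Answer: 10 + I*sqrt(5) ≈ 10.0 + 2.2361*I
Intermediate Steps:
M(w) = sqrt(w)
T = -1/2 ≈ -0.50000
40*(0 + T)**2 + s(M(-5)) = 40*(0 - 1/2)**2 + sqrt(-5) = 40*(-1/2)**2 + I*sqrt(5) = 40*(1/4) + I*sqrt(5) = 10 + I*sqrt(5)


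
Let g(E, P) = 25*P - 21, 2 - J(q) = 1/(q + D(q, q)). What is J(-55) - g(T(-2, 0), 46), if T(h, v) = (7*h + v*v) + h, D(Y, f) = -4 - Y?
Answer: -4507/4 ≈ -1126.8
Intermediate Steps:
T(h, v) = v² + 8*h (T(h, v) = (7*h + v²) + h = (v² + 7*h) + h = v² + 8*h)
J(q) = 9/4 (J(q) = 2 - 1/(q + (-4 - q)) = 2 - 1/(-4) = 2 - 1*(-¼) = 2 + ¼ = 9/4)
g(E, P) = -21 + 25*P
J(-55) - g(T(-2, 0), 46) = 9/4 - (-21 + 25*46) = 9/4 - (-21 + 1150) = 9/4 - 1*1129 = 9/4 - 1129 = -4507/4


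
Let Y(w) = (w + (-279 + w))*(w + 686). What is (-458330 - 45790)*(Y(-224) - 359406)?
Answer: 350504553600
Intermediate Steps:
Y(w) = (-279 + 2*w)*(686 + w)
(-458330 - 45790)*(Y(-224) - 359406) = (-458330 - 45790)*((-191394 + 2*(-224)**2 + 1093*(-224)) - 359406) = -504120*((-191394 + 2*50176 - 244832) - 359406) = -504120*((-191394 + 100352 - 244832) - 359406) = -504120*(-335874 - 359406) = -504120*(-695280) = 350504553600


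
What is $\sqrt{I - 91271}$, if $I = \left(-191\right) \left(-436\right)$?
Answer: $i \sqrt{7995} \approx 89.415 i$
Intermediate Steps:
$I = 83276$
$\sqrt{I - 91271} = \sqrt{83276 - 91271} = \sqrt{-7995} = i \sqrt{7995}$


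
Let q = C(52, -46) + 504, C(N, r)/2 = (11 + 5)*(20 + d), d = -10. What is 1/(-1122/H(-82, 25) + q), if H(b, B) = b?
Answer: 41/34345 ≈ 0.0011938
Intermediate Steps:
C(N, r) = 320 (C(N, r) = 2*((11 + 5)*(20 - 10)) = 2*(16*10) = 2*160 = 320)
q = 824 (q = 320 + 504 = 824)
1/(-1122/H(-82, 25) + q) = 1/(-1122/(-82) + 824) = 1/(-1122*(-1/82) + 824) = 1/(561/41 + 824) = 1/(34345/41) = 41/34345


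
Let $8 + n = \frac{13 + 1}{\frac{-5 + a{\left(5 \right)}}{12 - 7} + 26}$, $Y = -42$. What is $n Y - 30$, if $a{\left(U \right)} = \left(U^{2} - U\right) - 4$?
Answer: $\frac{13402}{47} \approx 285.15$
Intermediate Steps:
$a{\left(U \right)} = -4 + U^{2} - U$
$n = - \frac{1058}{141}$ ($n = -8 + \frac{13 + 1}{\frac{-5 - \left(9 - 25\right)}{12 - 7} + 26} = -8 + \frac{14}{\frac{-5 - -16}{5} + 26} = -8 + \frac{14}{\left(-5 + 16\right) \frac{1}{5} + 26} = -8 + \frac{14}{11 \cdot \frac{1}{5} + 26} = -8 + \frac{14}{\frac{11}{5} + 26} = -8 + \frac{14}{\frac{141}{5}} = -8 + 14 \cdot \frac{5}{141} = -8 + \frac{70}{141} = - \frac{1058}{141} \approx -7.5035$)
$n Y - 30 = \left(- \frac{1058}{141}\right) \left(-42\right) - 30 = \frac{14812}{47} - 30 = \frac{13402}{47}$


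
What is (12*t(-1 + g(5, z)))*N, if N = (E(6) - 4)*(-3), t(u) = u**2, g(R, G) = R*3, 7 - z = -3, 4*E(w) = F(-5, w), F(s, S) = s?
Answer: 37044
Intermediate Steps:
E(w) = -5/4 (E(w) = (1/4)*(-5) = -5/4)
z = 10 (z = 7 - 1*(-3) = 7 + 3 = 10)
g(R, G) = 3*R
N = 63/4 (N = (-5/4 - 4)*(-3) = -21/4*(-3) = 63/4 ≈ 15.750)
(12*t(-1 + g(5, z)))*N = (12*(-1 + 3*5)**2)*(63/4) = (12*(-1 + 15)**2)*(63/4) = (12*14**2)*(63/4) = (12*196)*(63/4) = 2352*(63/4) = 37044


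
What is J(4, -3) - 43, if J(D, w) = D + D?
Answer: -35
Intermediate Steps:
J(D, w) = 2*D
J(4, -3) - 43 = 2*4 - 43 = 8 - 43 = -35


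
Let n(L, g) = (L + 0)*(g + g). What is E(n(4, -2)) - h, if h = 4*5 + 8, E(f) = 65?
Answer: 37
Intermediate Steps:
n(L, g) = 2*L*g (n(L, g) = L*(2*g) = 2*L*g)
h = 28 (h = 20 + 8 = 28)
E(n(4, -2)) - h = 65 - 1*28 = 65 - 28 = 37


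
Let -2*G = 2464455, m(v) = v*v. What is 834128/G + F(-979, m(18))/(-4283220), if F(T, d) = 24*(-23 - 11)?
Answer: -119058274484/175930049085 ≈ -0.67674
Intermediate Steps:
m(v) = v²
F(T, d) = -816 (F(T, d) = 24*(-34) = -816)
G = -2464455/2 (G = -½*2464455 = -2464455/2 ≈ -1.2322e+6)
834128/G + F(-979, m(18))/(-4283220) = 834128/(-2464455/2) - 816/(-4283220) = 834128*(-2/2464455) - 816*(-1/4283220) = -1668256/2464455 + 68/356935 = -119058274484/175930049085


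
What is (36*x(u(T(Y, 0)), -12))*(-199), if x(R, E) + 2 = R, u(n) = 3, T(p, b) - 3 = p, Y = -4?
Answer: -7164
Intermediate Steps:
T(p, b) = 3 + p
x(R, E) = -2 + R
(36*x(u(T(Y, 0)), -12))*(-199) = (36*(-2 + 3))*(-199) = (36*1)*(-199) = 36*(-199) = -7164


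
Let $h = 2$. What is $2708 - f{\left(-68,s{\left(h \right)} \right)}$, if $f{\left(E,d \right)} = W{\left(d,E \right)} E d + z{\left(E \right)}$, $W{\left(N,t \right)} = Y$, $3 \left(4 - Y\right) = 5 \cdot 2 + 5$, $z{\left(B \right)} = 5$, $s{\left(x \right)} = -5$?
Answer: $3043$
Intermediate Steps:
$Y = -1$ ($Y = 4 - \frac{5 \cdot 2 + 5}{3} = 4 - \frac{10 + 5}{3} = 4 - 5 = -1$)
$W{\left(N,t \right)} = -1$
$f{\left(E,d \right)} = 5 - E d$ ($f{\left(E,d \right)} = - E d + 5 = 5 - E d$)
$2708 - f{\left(-68,s{\left(h \right)} \right)} = 2708 - \left(5 - \left(-68\right) \left(-5\right)\right) = 2708 - \left(5 - 340\right) = 2708 - -335 = 2708 + 335 = 3043$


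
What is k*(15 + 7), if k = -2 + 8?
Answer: 132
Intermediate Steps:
k = 6
k*(15 + 7) = 6*(15 + 7) = 6*22 = 132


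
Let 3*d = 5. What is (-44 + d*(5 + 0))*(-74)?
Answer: 7918/3 ≈ 2639.3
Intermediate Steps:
d = 5/3 (d = (⅓)*5 = 5/3 ≈ 1.6667)
(-44 + d*(5 + 0))*(-74) = (-44 + 5*(5 + 0)/3)*(-74) = (-44 + (5/3)*5)*(-74) = (-44 + 25/3)*(-74) = -107/3*(-74) = 7918/3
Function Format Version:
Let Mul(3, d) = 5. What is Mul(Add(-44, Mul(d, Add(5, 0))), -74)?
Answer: Rational(7918, 3) ≈ 2639.3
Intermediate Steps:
d = Rational(5, 3) (d = Mul(Rational(1, 3), 5) = Rational(5, 3) ≈ 1.6667)
Mul(Add(-44, Mul(d, Add(5, 0))), -74) = Mul(Add(-44, Mul(Rational(5, 3), Add(5, 0))), -74) = Mul(Add(-44, Mul(Rational(5, 3), 5)), -74) = Mul(Add(-44, Rational(25, 3)), -74) = Mul(Rational(-107, 3), -74) = Rational(7918, 3)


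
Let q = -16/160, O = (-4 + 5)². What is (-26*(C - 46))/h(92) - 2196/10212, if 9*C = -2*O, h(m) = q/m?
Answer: -8468064367/7659 ≈ -1.1056e+6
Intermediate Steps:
O = 1 (O = 1² = 1)
q = -⅒ (q = -16*1/160 = -⅒ ≈ -0.10000)
h(m) = -1/(10*m)
C = -2/9 (C = (-2*1)/9 = (⅑)*(-2) = -2/9 ≈ -0.22222)
(-26*(C - 46))/h(92) - 2196/10212 = (-26*(-2/9 - 46))/((-⅒/92)) - 2196/10212 = (-26*(-416/9))/((-⅒*1/92)) - 2196*1/10212 = 10816/(9*(-1/920)) - 183/851 = (10816/9)*(-920) - 183/851 = -9950720/9 - 183/851 = -8468064367/7659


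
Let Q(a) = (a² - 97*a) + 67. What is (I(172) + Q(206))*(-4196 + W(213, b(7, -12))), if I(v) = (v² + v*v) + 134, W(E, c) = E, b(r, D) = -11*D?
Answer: -325901009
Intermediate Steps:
I(v) = 134 + 2*v² (I(v) = (v² + v²) + 134 = 2*v² + 134 = 134 + 2*v²)
Q(a) = 67 + a² - 97*a
(I(172) + Q(206))*(-4196 + W(213, b(7, -12))) = ((134 + 2*172²) + (67 + 206² - 97*206))*(-4196 + 213) = ((134 + 2*29584) + (67 + 42436 - 19982))*(-3983) = ((134 + 59168) + 22521)*(-3983) = (59302 + 22521)*(-3983) = 81823*(-3983) = -325901009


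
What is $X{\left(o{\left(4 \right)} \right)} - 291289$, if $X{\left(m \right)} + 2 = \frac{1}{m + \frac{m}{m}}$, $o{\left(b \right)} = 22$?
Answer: $- \frac{6699692}{23} \approx -2.9129 \cdot 10^{5}$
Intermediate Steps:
$X{\left(m \right)} = -2 + \frac{1}{1 + m}$ ($X{\left(m \right)} = -2 + \frac{1}{m + \frac{m}{m}} = -2 + \frac{1}{m + 1} = -2 + \frac{1}{1 + m}$)
$X{\left(o{\left(4 \right)} \right)} - 291289 = \frac{-1 - 44}{1 + 22} - 291289 = \frac{-1 - 44}{23} - 291289 = \frac{1}{23} \left(-45\right) - 291289 = - \frac{45}{23} - 291289 = - \frac{6699692}{23}$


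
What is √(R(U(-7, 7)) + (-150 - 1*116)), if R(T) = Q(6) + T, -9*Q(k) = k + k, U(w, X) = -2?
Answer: 2*I*√606/3 ≈ 16.411*I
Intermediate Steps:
Q(k) = -2*k/9 (Q(k) = -(k + k)/9 = -2*k/9)
R(T) = -4/3 + T (R(T) = -2/9*6 + T = -4/3 + T)
√(R(U(-7, 7)) + (-150 - 1*116)) = √((-4/3 - 2) + (-150 - 1*116)) = √(-10/3 + (-150 - 116)) = √(-10/3 - 266) = √(-808/3) = 2*I*√606/3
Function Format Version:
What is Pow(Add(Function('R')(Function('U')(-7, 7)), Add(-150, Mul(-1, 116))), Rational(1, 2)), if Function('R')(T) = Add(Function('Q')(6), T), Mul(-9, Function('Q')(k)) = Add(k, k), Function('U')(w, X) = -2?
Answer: Mul(Rational(2, 3), I, Pow(606, Rational(1, 2))) ≈ Mul(16.411, I)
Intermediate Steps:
Function('Q')(k) = Mul(Rational(-2, 9), k) (Function('Q')(k) = Mul(Rational(-1, 9), Add(k, k)) = Mul(Rational(-1, 9), Mul(2, k)) = Mul(Rational(-2, 9), k))
Function('R')(T) = Add(Rational(-4, 3), T) (Function('R')(T) = Add(Mul(Rational(-2, 9), 6), T) = Add(Rational(-4, 3), T))
Pow(Add(Function('R')(Function('U')(-7, 7)), Add(-150, Mul(-1, 116))), Rational(1, 2)) = Pow(Add(Add(Rational(-4, 3), -2), Add(-150, Mul(-1, 116))), Rational(1, 2)) = Pow(Add(Rational(-10, 3), Add(-150, -116)), Rational(1, 2)) = Pow(Add(Rational(-10, 3), -266), Rational(1, 2)) = Pow(Rational(-808, 3), Rational(1, 2)) = Mul(Rational(2, 3), I, Pow(606, Rational(1, 2)))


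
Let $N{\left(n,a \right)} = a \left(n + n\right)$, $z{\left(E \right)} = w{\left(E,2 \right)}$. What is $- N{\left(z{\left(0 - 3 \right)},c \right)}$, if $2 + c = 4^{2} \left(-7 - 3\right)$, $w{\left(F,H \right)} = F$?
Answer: $-972$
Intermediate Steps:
$c = -162$ ($c = -2 + 4^{2} \left(-7 - 3\right) = -2 + 16 \left(-10\right) = -2 - 160 = -162$)
$z{\left(E \right)} = E$
$N{\left(n,a \right)} = 2 a n$ ($N{\left(n,a \right)} = a 2 n = 2 a n$)
$- N{\left(z{\left(0 - 3 \right)},c \right)} = - 2 \left(-162\right) \left(0 - 3\right) = - 2 \left(-162\right) \left(-3\right) = \left(-1\right) 972 = -972$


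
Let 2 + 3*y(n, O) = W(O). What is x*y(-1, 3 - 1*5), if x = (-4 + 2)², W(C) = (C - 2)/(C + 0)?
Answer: 0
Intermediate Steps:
W(C) = (-2 + C)/C
y(n, O) = -⅔ + (-2 + O)/(3*O) (y(n, O) = -⅔ + ((-2 + O)/O)/3 = -⅔ + (-2 + O)/(3*O))
x = 4 (x = (-2)² = 4)
x*y(-1, 3 - 1*5) = 4*((-2 - (3 - 1*5))/(3*(3 - 1*5))) = 4*((-2 - (3 - 5))/(3*(3 - 5))) = 4*((⅓)*(-2 - 1*(-2))/(-2)) = 4*((⅓)*(-½)*(-2 + 2)) = 4*((⅓)*(-½)*0) = 4*0 = 0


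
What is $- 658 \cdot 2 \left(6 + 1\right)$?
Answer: $-9212$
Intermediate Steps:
$- 658 \cdot 2 \left(6 + 1\right) = - 658 \cdot 2 \cdot 7 = \left(-658\right) 14 = -9212$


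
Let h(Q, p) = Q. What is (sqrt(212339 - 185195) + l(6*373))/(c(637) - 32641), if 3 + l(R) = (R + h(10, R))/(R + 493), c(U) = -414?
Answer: 1189/18054641 - 6*sqrt(754)/33055 ≈ -0.0049184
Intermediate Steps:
l(R) = -3 + (10 + R)/(493 + R) (l(R) = -3 + (R + 10)/(R + 493) = -3 + (10 + R)/(493 + R))
(sqrt(212339 - 185195) + l(6*373))/(c(637) - 32641) = (sqrt(212339 - 185195) + (-1469 - 12*373)/(493 + 6*373))/(-414 - 32641) = (sqrt(27144) + (-1469 - 2*2238)/(493 + 2238))/(-33055) = (6*sqrt(754) + (-1469 - 4476)/2731)*(-1/33055) = (6*sqrt(754) + (1/2731)*(-5945))*(-1/33055) = (6*sqrt(754) - 5945/2731)*(-1/33055) = (-5945/2731 + 6*sqrt(754))*(-1/33055) = 1189/18054641 - 6*sqrt(754)/33055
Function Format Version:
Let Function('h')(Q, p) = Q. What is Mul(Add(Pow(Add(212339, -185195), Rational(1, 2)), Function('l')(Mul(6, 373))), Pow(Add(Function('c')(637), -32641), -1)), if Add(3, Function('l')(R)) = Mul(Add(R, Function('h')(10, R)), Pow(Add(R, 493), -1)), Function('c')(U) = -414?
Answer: Add(Rational(1189, 18054641), Mul(Rational(-6, 33055), Pow(754, Rational(1, 2)))) ≈ -0.0049184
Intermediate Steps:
Function('l')(R) = Add(-3, Mul(Pow(Add(493, R), -1), Add(10, R))) (Function('l')(R) = Add(-3, Mul(Add(R, 10), Pow(Add(R, 493), -1))) = Add(-3, Mul(Add(10, R), Pow(Add(493, R), -1))) = Add(-3, Mul(Pow(Add(493, R), -1), Add(10, R))))
Mul(Add(Pow(Add(212339, -185195), Rational(1, 2)), Function('l')(Mul(6, 373))), Pow(Add(Function('c')(637), -32641), -1)) = Mul(Add(Pow(Add(212339, -185195), Rational(1, 2)), Mul(Pow(Add(493, Mul(6, 373)), -1), Add(-1469, Mul(-2, Mul(6, 373))))), Pow(Add(-414, -32641), -1)) = Mul(Add(Pow(27144, Rational(1, 2)), Mul(Pow(Add(493, 2238), -1), Add(-1469, Mul(-2, 2238)))), Pow(-33055, -1)) = Mul(Add(Mul(6, Pow(754, Rational(1, 2))), Mul(Pow(2731, -1), Add(-1469, -4476))), Rational(-1, 33055)) = Mul(Add(Mul(6, Pow(754, Rational(1, 2))), Mul(Rational(1, 2731), -5945)), Rational(-1, 33055)) = Mul(Add(Mul(6, Pow(754, Rational(1, 2))), Rational(-5945, 2731)), Rational(-1, 33055)) = Mul(Add(Rational(-5945, 2731), Mul(6, Pow(754, Rational(1, 2)))), Rational(-1, 33055)) = Add(Rational(1189, 18054641), Mul(Rational(-6, 33055), Pow(754, Rational(1, 2))))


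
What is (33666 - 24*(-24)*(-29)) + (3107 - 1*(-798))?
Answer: 20867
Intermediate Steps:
(33666 - 24*(-24)*(-29)) + (3107 - 1*(-798)) = (33666 + 576*(-29)) + (3107 + 798) = (33666 - 16704) + 3905 = 16962 + 3905 = 20867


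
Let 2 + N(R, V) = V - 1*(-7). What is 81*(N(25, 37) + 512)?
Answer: 44874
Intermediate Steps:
N(R, V) = 5 + V (N(R, V) = -2 + (V - 1*(-7)) = -2 + (V + 7) = -2 + (7 + V) = 5 + V)
81*(N(25, 37) + 512) = 81*((5 + 37) + 512) = 81*(42 + 512) = 81*554 = 44874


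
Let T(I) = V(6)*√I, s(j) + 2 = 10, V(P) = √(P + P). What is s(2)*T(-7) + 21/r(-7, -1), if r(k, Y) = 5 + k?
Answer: -21/2 + 16*I*√21 ≈ -10.5 + 73.321*I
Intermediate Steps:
V(P) = √2*√P (V(P) = √(2*P) = √2*√P)
s(j) = 8 (s(j) = -2 + 10 = 8)
T(I) = 2*√3*√I (T(I) = (√2*√6)*√I = (2*√3)*√I = 2*√3*√I)
s(2)*T(-7) + 21/r(-7, -1) = 8*(2*√3*√(-7)) + 21/(5 - 7) = 8*(2*√3*(I*√7)) + 21/(-2) = 8*(2*I*√21) + 21*(-½) = 16*I*√21 - 21/2 = -21/2 + 16*I*√21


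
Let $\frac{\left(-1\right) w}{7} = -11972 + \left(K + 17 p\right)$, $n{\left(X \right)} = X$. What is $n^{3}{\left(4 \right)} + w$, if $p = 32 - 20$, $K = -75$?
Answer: $82965$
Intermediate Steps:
$p = 12$
$w = 82901$ ($w = - 7 \left(-11972 + \left(-75 + 17 \cdot 12\right)\right) = - 7 \left(-11972 + \left(-75 + 204\right)\right) = - 7 \left(-11972 + 129\right) = \left(-7\right) \left(-11843\right) = 82901$)
$n^{3}{\left(4 \right)} + w = 4^{3} + 82901 = 64 + 82901 = 82965$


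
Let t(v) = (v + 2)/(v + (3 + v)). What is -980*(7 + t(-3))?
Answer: -21560/3 ≈ -7186.7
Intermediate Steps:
t(v) = (2 + v)/(3 + 2*v)
-980*(7 + t(-3)) = -980*(7 + (2 - 3)/(3 + 2*(-3))) = -980*(7 - 1/(3 - 6)) = -980*(7 - 1/(-3)) = -980*(7 - 1/3*(-1)) = -980*(7 + 1/3) = -980*22/3 = -140*154/3 = -21560/3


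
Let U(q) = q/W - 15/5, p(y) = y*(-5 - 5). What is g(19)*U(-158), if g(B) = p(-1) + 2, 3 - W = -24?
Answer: -956/9 ≈ -106.22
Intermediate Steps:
W = 27 (W = 3 - 1*(-24) = 3 + 24 = 27)
p(y) = -10*y (p(y) = y*(-10) = -10*y)
g(B) = 12 (g(B) = -10*(-1) + 2 = 10 + 2 = 12)
U(q) = -3 + q/27 (U(q) = q/27 - 15/5 = q*(1/27) - 15*⅕ = q/27 - 3 = -3 + q/27)
g(19)*U(-158) = 12*(-3 + (1/27)*(-158)) = 12*(-3 - 158/27) = 12*(-239/27) = -956/9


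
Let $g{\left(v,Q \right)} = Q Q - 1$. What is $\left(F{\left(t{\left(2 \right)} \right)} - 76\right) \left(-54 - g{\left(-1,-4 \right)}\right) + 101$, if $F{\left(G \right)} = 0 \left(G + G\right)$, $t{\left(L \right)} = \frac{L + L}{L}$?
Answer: $5345$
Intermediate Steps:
$t{\left(L \right)} = 2$ ($t{\left(L \right)} = \frac{2 L}{L} = 2$)
$g{\left(v,Q \right)} = -1 + Q^{2}$ ($g{\left(v,Q \right)} = Q^{2} - 1 = -1 + Q^{2}$)
$F{\left(G \right)} = 0$ ($F{\left(G \right)} = 0 \cdot 2 G = 0$)
$\left(F{\left(t{\left(2 \right)} \right)} - 76\right) \left(-54 - g{\left(-1,-4 \right)}\right) + 101 = \left(0 - 76\right) \left(-54 - \left(-1 + \left(-4\right)^{2}\right)\right) + 101 = \left(0 - 76\right) \left(-54 - \left(-1 + 16\right)\right) + 101 = - 76 \left(-54 - 15\right) + 101 = \left(-76\right) \left(-69\right) + 101 = 5244 + 101 = 5345$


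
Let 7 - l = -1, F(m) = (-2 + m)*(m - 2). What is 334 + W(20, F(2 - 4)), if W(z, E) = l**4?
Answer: 4430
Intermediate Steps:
F(m) = (-2 + m)**2 (F(m) = (-2 + m)*(-2 + m) = (-2 + m)**2)
l = 8 (l = 7 - 1*(-1) = 7 + 1 = 8)
W(z, E) = 4096 (W(z, E) = 8**4 = 4096)
334 + W(20, F(2 - 4)) = 334 + 4096 = 4430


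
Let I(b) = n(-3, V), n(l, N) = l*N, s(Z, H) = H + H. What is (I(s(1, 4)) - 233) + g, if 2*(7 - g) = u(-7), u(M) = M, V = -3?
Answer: -427/2 ≈ -213.50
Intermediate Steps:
s(Z, H) = 2*H
n(l, N) = N*l
g = 21/2 (g = 7 - ½*(-7) = 7 + 7/2 = 21/2 ≈ 10.500)
I(b) = 9 (I(b) = -3*(-3) = 9)
(I(s(1, 4)) - 233) + g = (9 - 233) + 21/2 = -224 + 21/2 = -427/2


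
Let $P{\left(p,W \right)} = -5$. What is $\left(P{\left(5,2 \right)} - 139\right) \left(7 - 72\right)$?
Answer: $9360$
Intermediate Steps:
$\left(P{\left(5,2 \right)} - 139\right) \left(7 - 72\right) = \left(-5 - 139\right) \left(7 - 72\right) = - 144 \left(7 - 72\right) = \left(-144\right) \left(-65\right) = 9360$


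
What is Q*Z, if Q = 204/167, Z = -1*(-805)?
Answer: 164220/167 ≈ 983.35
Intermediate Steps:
Z = 805
Q = 204/167 (Q = 204*(1/167) = 204/167 ≈ 1.2216)
Q*Z = (204/167)*805 = 164220/167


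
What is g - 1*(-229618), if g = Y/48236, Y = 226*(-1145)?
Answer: 5537797539/24118 ≈ 2.2961e+5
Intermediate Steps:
Y = -258770
g = -129385/24118 (g = -258770/48236 = -258770*1/48236 = -129385/24118 ≈ -5.3647)
g - 1*(-229618) = -129385/24118 - 1*(-229618) = -129385/24118 + 229618 = 5537797539/24118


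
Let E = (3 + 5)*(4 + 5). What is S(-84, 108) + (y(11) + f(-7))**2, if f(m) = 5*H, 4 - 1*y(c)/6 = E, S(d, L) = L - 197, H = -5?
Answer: 187400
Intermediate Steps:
E = 72 (E = 8*9 = 72)
S(d, L) = -197 + L
y(c) = -408 (y(c) = 24 - 6*72 = 24 - 432 = -408)
f(m) = -25 (f(m) = 5*(-5) = -25)
S(-84, 108) + (y(11) + f(-7))**2 = (-197 + 108) + (-408 - 25)**2 = -89 + (-433)**2 = -89 + 187489 = 187400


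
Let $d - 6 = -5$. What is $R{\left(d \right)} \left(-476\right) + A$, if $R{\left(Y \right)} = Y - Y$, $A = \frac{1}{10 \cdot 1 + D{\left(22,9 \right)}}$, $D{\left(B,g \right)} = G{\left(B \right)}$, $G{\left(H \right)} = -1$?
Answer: $\frac{1}{9} \approx 0.11111$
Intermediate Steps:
$d = 1$ ($d = 6 - 5 = 1$)
$D{\left(B,g \right)} = -1$
$A = \frac{1}{9}$ ($A = \frac{1}{10 \cdot 1 - 1} = \frac{1}{10 - 1} = \frac{1}{9} \approx 0.11111$)
$R{\left(Y \right)} = 0$
$R{\left(d \right)} \left(-476\right) + A = 0 \left(-476\right) + \frac{1}{9} = 0 + \frac{1}{9} = \frac{1}{9}$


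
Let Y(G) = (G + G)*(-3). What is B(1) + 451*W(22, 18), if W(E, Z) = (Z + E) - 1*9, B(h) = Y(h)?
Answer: 13975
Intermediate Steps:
Y(G) = -6*G (Y(G) = (2*G)*(-3) = -6*G)
B(h) = -6*h
W(E, Z) = -9 + E + Z (W(E, Z) = (E + Z) - 9 = -9 + E + Z)
B(1) + 451*W(22, 18) = -6*1 + 451*(-9 + 22 + 18) = -6 + 451*31 = -6 + 13981 = 13975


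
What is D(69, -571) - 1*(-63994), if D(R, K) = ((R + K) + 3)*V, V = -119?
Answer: 123375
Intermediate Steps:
D(R, K) = -357 - 119*K - 119*R (D(R, K) = ((R + K) + 3)*(-119) = ((K + R) + 3)*(-119) = (3 + K + R)*(-119) = -357 - 119*K - 119*R)
D(69, -571) - 1*(-63994) = (-357 - 119*(-571) - 119*69) - 1*(-63994) = (-357 + 67949 - 8211) + 63994 = 59381 + 63994 = 123375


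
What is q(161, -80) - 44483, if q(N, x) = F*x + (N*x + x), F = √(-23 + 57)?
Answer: -57443 - 80*√34 ≈ -57910.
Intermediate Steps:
F = √34 ≈ 5.8309
q(N, x) = x + N*x + x*√34 (q(N, x) = √34*x + (N*x + x) = x*√34 + (x + N*x) = x + N*x + x*√34)
q(161, -80) - 44483 = -80*(1 + 161 + √34) - 44483 = -80*(162 + √34) - 44483 = (-12960 - 80*√34) - 44483 = -57443 - 80*√34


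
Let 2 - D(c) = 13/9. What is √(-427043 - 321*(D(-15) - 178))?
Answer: 5*I*√133230/3 ≈ 608.34*I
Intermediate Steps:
D(c) = 5/9 (D(c) = 2 - 13/9 = 5/9)
√(-427043 - 321*(D(-15) - 178)) = √(-427043 - 321*(5/9 - 178)) = √(-427043 - 321*(-1597/9)) = √(-427043 + 170879/3) = √(-1110250/3) = 5*I*√133230/3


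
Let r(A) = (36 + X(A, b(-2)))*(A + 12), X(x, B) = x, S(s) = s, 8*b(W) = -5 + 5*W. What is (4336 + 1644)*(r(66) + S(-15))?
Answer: 47487180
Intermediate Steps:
b(W) = -5/8 + 5*W/8 (b(W) = (-5 + 5*W)/8 = -5/8 + 5*W/8)
r(A) = (12 + A)*(36 + A) (r(A) = (36 + A)*(A + 12) = (36 + A)*(12 + A) = (12 + A)*(36 + A))
(4336 + 1644)*(r(66) + S(-15)) = (4336 + 1644)*((432 + 66**2 + 48*66) - 15) = 5980*((432 + 4356 + 3168) - 15) = 5980*(7956 - 15) = 5980*7941 = 47487180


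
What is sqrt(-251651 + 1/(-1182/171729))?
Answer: I*sqrt(39087848378)/394 ≈ 501.79*I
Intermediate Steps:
sqrt(-251651 + 1/(-1182/171729)) = sqrt(-251651 + 1/(-1182*1/171729)) = sqrt(-251651 + 1/(-394/57243)) = sqrt(-251651 - 57243/394) = sqrt(-99207737/394) = I*sqrt(39087848378)/394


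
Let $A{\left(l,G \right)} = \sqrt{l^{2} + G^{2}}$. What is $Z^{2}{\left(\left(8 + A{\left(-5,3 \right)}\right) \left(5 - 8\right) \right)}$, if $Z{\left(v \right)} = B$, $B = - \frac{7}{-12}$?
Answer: $\frac{49}{144} \approx 0.34028$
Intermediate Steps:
$B = \frac{7}{12}$ ($B = \left(-7\right) \left(- \frac{1}{12}\right) = \frac{7}{12} \approx 0.58333$)
$A{\left(l,G \right)} = \sqrt{G^{2} + l^{2}}$
$Z{\left(v \right)} = \frac{7}{12}$
$Z^{2}{\left(\left(8 + A{\left(-5,3 \right)}\right) \left(5 - 8\right) \right)} = \left(\frac{7}{12}\right)^{2} = \frac{49}{144}$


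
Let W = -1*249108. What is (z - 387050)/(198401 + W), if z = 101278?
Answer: 285772/50707 ≈ 5.6357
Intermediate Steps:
W = -249108
(z - 387050)/(198401 + W) = (101278 - 387050)/(198401 - 249108) = -285772/(-50707) = -285772*(-1/50707) = 285772/50707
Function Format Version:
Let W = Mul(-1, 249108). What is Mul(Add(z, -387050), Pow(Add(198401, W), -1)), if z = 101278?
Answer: Rational(285772, 50707) ≈ 5.6357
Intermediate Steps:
W = -249108
Mul(Add(z, -387050), Pow(Add(198401, W), -1)) = Mul(Add(101278, -387050), Pow(Add(198401, -249108), -1)) = Mul(-285772, Pow(-50707, -1)) = Mul(-285772, Rational(-1, 50707)) = Rational(285772, 50707)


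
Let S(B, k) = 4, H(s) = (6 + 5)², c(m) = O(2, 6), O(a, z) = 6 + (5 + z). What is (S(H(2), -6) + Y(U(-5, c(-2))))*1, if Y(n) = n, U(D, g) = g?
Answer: 21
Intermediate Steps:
O(a, z) = 11 + z
c(m) = 17 (c(m) = 11 + 6 = 17)
H(s) = 121 (H(s) = 11² = 121)
(S(H(2), -6) + Y(U(-5, c(-2))))*1 = (4 + 17)*1 = 21*1 = 21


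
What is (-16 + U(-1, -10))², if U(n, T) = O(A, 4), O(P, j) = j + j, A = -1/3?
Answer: 64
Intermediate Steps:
A = -⅓ (A = -1*⅓ = -⅓ ≈ -0.33333)
O(P, j) = 2*j
U(n, T) = 8 (U(n, T) = 2*4 = 8)
(-16 + U(-1, -10))² = (-16 + 8)² = (-8)² = 64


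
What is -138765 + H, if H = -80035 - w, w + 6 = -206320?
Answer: -12474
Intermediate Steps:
w = -206326 (w = -6 - 206320 = -206326)
H = 126291 (H = -80035 - 1*(-206326) = -80035 + 206326 = 126291)
-138765 + H = -138765 + 126291 = -12474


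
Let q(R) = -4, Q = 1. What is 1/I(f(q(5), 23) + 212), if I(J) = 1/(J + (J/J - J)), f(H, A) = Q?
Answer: 1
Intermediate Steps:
f(H, A) = 1
I(J) = 1 (I(J) = 1/(J + (1 - J)) = 1/1 = 1)
1/I(f(q(5), 23) + 212) = 1/1 = 1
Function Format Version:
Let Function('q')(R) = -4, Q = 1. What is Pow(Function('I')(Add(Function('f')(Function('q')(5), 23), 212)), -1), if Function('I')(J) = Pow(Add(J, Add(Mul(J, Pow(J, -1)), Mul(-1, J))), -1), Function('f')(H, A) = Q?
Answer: 1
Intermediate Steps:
Function('f')(H, A) = 1
Function('I')(J) = 1 (Function('I')(J) = Pow(Add(J, Add(1, Mul(-1, J))), -1) = Pow(1, -1) = 1)
Pow(Function('I')(Add(Function('f')(Function('q')(5), 23), 212)), -1) = Pow(1, -1) = 1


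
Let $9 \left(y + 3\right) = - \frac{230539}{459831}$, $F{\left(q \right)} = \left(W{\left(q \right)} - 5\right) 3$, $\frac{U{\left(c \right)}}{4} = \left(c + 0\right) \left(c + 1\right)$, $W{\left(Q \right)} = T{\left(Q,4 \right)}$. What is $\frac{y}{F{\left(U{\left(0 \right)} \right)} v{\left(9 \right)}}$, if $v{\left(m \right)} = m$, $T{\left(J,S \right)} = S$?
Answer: $\frac{12645976}{111738933} \approx 0.11317$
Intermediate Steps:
$W{\left(Q \right)} = 4$
$U{\left(c \right)} = 4 c \left(1 + c\right)$ ($U{\left(c \right)} = 4 \left(c + 0\right) \left(c + 1\right) = 4 c \left(1 + c\right)$)
$F{\left(q \right)} = -3$ ($F{\left(q \right)} = \left(4 - 5\right) 3 = \left(-1\right) 3 = -3$)
$y = - \frac{12645976}{4138479}$ ($y = -3 + \frac{\left(-230539\right) \frac{1}{459831}}{9} = -3 + \frac{1}{9} \left(- \frac{230539}{459831}\right) = -3 - \frac{230539}{4138479} = - \frac{12645976}{4138479} \approx -3.0557$)
$\frac{y}{F{\left(U{\left(0 \right)} \right)} v{\left(9 \right)}} = - \frac{12645976}{4138479 \left(\left(-3\right) 9\right)} = - \frac{12645976}{4138479 \left(-27\right)} = \left(- \frac{12645976}{4138479}\right) \left(- \frac{1}{27}\right) = \frac{12645976}{111738933}$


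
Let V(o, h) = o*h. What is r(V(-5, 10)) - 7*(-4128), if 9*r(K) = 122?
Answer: 260186/9 ≈ 28910.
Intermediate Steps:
V(o, h) = h*o
r(K) = 122/9 (r(K) = (⅑)*122 = 122/9)
r(V(-5, 10)) - 7*(-4128) = 122/9 - 7*(-4128) = 122/9 + 28896 = 260186/9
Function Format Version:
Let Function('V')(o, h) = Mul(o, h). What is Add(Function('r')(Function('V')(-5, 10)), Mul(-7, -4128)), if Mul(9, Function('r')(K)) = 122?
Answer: Rational(260186, 9) ≈ 28910.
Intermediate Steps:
Function('V')(o, h) = Mul(h, o)
Function('r')(K) = Rational(122, 9) (Function('r')(K) = Mul(Rational(1, 9), 122) = Rational(122, 9))
Add(Function('r')(Function('V')(-5, 10)), Mul(-7, -4128)) = Add(Rational(122, 9), Mul(-7, -4128)) = Add(Rational(122, 9), 28896) = Rational(260186, 9)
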